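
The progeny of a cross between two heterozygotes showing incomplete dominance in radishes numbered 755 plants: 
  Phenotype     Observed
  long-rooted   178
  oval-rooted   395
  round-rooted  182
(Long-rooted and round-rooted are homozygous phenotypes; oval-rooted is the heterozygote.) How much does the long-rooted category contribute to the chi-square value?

0.612

With incomplete dominance, a heterozygote × heterozygote cross gives a 1:2:1 phenotypic ratio.
The 1:2:1 ratio has 4 parts, so with N = 755 the expected counts are:
  long-rooted: 755 × 1/4 = 188.75
  oval-rooted: 755 × 2/4 = 377.5
  round-rooted: 755 × 1/4 = 188.75
Contribution of long-rooted: (178 − 188.75)² / 188.75 = 0.6123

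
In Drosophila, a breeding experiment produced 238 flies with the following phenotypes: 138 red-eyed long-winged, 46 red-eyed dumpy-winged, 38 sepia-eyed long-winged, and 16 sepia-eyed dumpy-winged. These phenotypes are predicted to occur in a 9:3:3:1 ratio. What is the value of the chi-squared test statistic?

1.238

Total ratio parts = 16. Expected numbers out of 238:
  red-eyed long-winged: 238 × 9/16 = 133.875
  red-eyed dumpy-winged: 238 × 3/16 = 44.625
  sepia-eyed long-winged: 238 × 3/16 = 44.625
  sepia-eyed dumpy-winged: 238 × 1/16 = 14.875
χ² = Σ (O − E)² / E
  red-eyed long-winged: (138 − 133.875)² / 133.875 = 0.1271
  red-eyed dumpy-winged: (46 − 44.625)² / 44.625 = 0.0424
  sepia-eyed long-winged: (38 − 44.625)² / 44.625 = 0.9835
  sepia-eyed dumpy-winged: (16 − 14.875)² / 14.875 = 0.0851
χ² = 0.1271 + 0.0424 + 0.9835 + 0.0851 = 1.2381 ≈ 1.238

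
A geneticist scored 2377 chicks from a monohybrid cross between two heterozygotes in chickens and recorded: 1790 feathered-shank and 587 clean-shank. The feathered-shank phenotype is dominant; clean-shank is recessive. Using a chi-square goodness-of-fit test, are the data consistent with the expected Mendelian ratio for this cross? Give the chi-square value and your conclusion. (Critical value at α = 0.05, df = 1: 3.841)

0.118; consistent

For a monohybrid cross between heterozygotes with complete dominance, the expected phenotypic ratio is 3:1.
The 3:1 ratio has 4 parts, so with N = 2377 the expected counts are:
  feathered-shank: 2377 × 3/4 = 1782.75
  clean-shank: 2377 × 1/4 = 594.25
χ² = Σ (O − E)² / E
  feathered-shank: (1790 − 1782.75)² / 1782.75 = 0.0295
  clean-shank: (587 − 594.25)² / 594.25 = 0.0885
χ² = 0.0295 + 0.0885 = 0.118
Degrees of freedom = 2 − 1 = 1; critical value at α = 0.05 is 3.841.
Since 0.118 < 3.841, we fail to reject the null hypothesis — the data are consistent with the 3:1 ratio.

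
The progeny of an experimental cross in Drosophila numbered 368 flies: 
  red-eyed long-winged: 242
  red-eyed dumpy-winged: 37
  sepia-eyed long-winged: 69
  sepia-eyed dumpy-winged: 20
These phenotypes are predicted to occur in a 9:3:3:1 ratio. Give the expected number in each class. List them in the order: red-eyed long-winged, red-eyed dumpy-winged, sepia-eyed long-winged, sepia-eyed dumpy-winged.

207, 69, 69, 23

Total ratio parts = 16. Expected numbers out of 368:
  red-eyed long-winged: 368 × 9/16 = 207
  red-eyed dumpy-winged: 368 × 3/16 = 69
  sepia-eyed long-winged: 368 × 3/16 = 69
  sepia-eyed dumpy-winged: 368 × 1/16 = 23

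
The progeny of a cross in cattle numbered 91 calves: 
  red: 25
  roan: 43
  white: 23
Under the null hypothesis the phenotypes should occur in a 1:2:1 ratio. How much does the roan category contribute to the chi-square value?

Under the 1:2:1 hypothesis (Σ ratio = 4, N = 91):
  red: 91 × 1/4 = 22.75
  roan: 91 × 2/4 = 45.5
  white: 91 × 1/4 = 22.75
Contribution of roan: (43 − 45.5)² / 45.5 = 0.1374

0.137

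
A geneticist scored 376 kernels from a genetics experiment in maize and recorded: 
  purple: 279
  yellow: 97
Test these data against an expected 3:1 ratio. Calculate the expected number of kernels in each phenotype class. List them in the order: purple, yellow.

Total ratio parts = 4. Expected numbers out of 376:
  purple: 376 × 3/4 = 282
  yellow: 376 × 1/4 = 94

282, 94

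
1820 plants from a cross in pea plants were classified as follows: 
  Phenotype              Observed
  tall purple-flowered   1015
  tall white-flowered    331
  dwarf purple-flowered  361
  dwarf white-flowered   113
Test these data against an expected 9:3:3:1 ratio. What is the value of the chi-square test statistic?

Expected counts for N = 1820 under a 9:3:3:1 ratio (total parts = 16):
  tall purple-flowered: 1820 × 9/16 = 1023.75
  tall white-flowered: 1820 × 3/16 = 341.25
  dwarf purple-flowered: 1820 × 3/16 = 341.25
  dwarf white-flowered: 1820 × 1/16 = 113.75
χ² = Σ (O − E)² / E
  tall purple-flowered: (1015 − 1023.75)² / 1023.75 = 0.0748
  tall white-flowered: (331 − 341.25)² / 341.25 = 0.3079
  dwarf purple-flowered: (361 − 341.25)² / 341.25 = 1.1430
  dwarf white-flowered: (113 − 113.75)² / 113.75 = 0.0049
χ² = 0.0748 + 0.3079 + 1.1430 + 0.0049 = 1.5306 ≈ 1.531

1.531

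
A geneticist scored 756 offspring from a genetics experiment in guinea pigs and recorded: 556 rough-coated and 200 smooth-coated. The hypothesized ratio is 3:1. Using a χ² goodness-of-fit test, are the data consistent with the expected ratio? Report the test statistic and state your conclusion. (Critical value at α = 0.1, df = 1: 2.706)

0.854; consistent

Under the 3:1 hypothesis (Σ ratio = 4, N = 756):
  rough-coated: 756 × 3/4 = 567
  smooth-coated: 756 × 1/4 = 189
χ² = Σ (O − E)² / E
  rough-coated: (556 − 567)² / 567 = 0.2134
  smooth-coated: (200 − 189)² / 189 = 0.6402
χ² = 0.2134 + 0.6402 = 0.8536 ≈ 0.854
Degrees of freedom = 2 − 1 = 1; critical value at α = 0.1 is 2.706.
Since 0.854 < 2.706, we fail to reject the null hypothesis — the data are consistent with the 3:1 ratio.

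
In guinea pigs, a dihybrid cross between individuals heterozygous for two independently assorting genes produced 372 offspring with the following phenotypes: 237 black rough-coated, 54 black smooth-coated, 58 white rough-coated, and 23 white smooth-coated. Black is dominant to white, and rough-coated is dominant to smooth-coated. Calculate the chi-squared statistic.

A dihybrid F₂ with independent assortment and complete dominance at both loci gives a 9:3:3:1 phenotypic ratio.
Total ratio parts = 16. Expected numbers out of 372:
  black rough-coated: 372 × 9/16 = 209.25
  black smooth-coated: 372 × 3/16 = 69.75
  white rough-coated: 372 × 3/16 = 69.75
  white smooth-coated: 372 × 1/16 = 23.25
χ² = Σ (O − E)² / E
  black rough-coated: (237 − 209.25)² / 209.25 = 3.6801
  black smooth-coated: (54 − 69.75)² / 69.75 = 3.5565
  white rough-coated: (58 − 69.75)² / 69.75 = 1.9794
  white smooth-coated: (23 − 23.25)² / 23.25 = 0.0027
χ² = 3.6801 + 3.5565 + 1.9794 + 0.0027 = 9.2187 ≈ 9.219

9.219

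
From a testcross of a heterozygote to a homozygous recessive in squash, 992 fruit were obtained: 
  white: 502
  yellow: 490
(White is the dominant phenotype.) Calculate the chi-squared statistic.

A testcross of a heterozygote (Aa × aa) gives a 1:1 phenotypic ratio.
Total ratio parts = 2. Expected numbers out of 992:
  white: 992 × 1/2 = 496
  yellow: 992 × 1/2 = 496
χ² = Σ (O − E)² / E
  white: (502 − 496)² / 496 = 0.0726
  yellow: (490 − 496)² / 496 = 0.0726
χ² = 0.0726 + 0.0726 = 0.1452 ≈ 0.145

0.145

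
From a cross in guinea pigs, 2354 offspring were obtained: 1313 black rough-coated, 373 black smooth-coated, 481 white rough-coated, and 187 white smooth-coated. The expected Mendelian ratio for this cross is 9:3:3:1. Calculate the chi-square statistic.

Under the 9:3:3:1 hypothesis (Σ ratio = 16, N = 2354):
  black rough-coated: 2354 × 9/16 = 1324.125
  black smooth-coated: 2354 × 3/16 = 441.375
  white rough-coated: 2354 × 3/16 = 441.375
  white smooth-coated: 2354 × 1/16 = 147.125
χ² = Σ (O − E)² / E
  black rough-coated: (1313 − 1324.125)² / 1324.125 = 0.0935
  black smooth-coated: (373 − 441.375)² / 441.375 = 10.5922
  white rough-coated: (481 − 441.375)² / 441.375 = 3.5574
  white smooth-coated: (187 − 147.125)² / 147.125 = 10.8072
χ² = 0.0935 + 10.5922 + 3.5574 + 10.8072 = 25.0503 ≈ 25.050

25.050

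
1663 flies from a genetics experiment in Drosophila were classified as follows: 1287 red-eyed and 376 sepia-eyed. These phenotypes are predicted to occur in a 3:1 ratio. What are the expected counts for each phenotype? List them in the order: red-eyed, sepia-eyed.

Expected counts for N = 1663 under a 3:1 ratio (total parts = 4):
  red-eyed: 1663 × 3/4 = 1247.25
  sepia-eyed: 1663 × 1/4 = 415.75

1247.25, 415.75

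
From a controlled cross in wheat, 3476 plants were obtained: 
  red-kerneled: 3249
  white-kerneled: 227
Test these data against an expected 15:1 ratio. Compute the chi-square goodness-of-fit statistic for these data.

Expected counts for N = 3476 under a 15:1 ratio (total parts = 16):
  red-kerneled: 3476 × 15/16 = 3258.75
  white-kerneled: 3476 × 1/16 = 217.25
χ² = Σ (O − E)² / E
  red-kerneled: (3249 − 3258.75)² / 3258.75 = 0.0292
  white-kerneled: (227 − 217.25)² / 217.25 = 0.4376
χ² = 0.0292 + 0.4376 = 0.4668 ≈ 0.467

0.467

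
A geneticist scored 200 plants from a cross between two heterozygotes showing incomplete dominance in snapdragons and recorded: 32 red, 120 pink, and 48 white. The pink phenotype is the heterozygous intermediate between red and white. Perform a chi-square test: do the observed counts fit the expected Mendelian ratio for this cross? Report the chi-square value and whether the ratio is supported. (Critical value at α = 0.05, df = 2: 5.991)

10.560; not consistent

With incomplete dominance, a heterozygote × heterozygote cross gives a 1:2:1 phenotypic ratio.
Total ratio parts = 4. Expected numbers out of 200:
  red: 200 × 1/4 = 50
  pink: 200 × 2/4 = 100
  white: 200 × 1/4 = 50
χ² = Σ (O − E)² / E
  red: (32 − 50)² / 50 = 6.4800
  pink: (120 − 100)² / 100 = 4.0000
  white: (48 − 50)² / 50 = 0.0800
χ² = 6.4800 + 4.0000 + 0.0800 = 10.560
Degrees of freedom = 3 − 1 = 2; critical value at α = 0.05 is 5.991.
Since 10.560 > 5.991, we reject the null hypothesis — the data do not fit the 1:2:1 ratio.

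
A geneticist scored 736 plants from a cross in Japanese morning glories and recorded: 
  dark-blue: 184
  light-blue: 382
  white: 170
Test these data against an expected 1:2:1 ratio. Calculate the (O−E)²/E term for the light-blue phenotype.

0.533

Under the 1:2:1 hypothesis (Σ ratio = 4, N = 736):
  dark-blue: 736 × 1/4 = 184
  light-blue: 736 × 2/4 = 368
  white: 736 × 1/4 = 184
Contribution of light-blue: (382 − 368)² / 368 = 0.5326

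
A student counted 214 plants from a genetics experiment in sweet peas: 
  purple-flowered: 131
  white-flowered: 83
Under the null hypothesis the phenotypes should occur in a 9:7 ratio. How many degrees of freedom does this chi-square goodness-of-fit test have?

A goodness-of-fit test with 2 phenotype classes has df = 2 − 1 = 1.

1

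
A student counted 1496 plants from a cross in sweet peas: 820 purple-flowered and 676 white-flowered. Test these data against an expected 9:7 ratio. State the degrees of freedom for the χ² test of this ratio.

A goodness-of-fit test with 2 phenotype classes has df = 2 − 1 = 1.

1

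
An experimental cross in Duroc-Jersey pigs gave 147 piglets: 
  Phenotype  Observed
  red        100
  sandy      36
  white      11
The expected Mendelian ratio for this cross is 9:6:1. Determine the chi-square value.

10.618

Total ratio parts = 16. Expected numbers out of 147:
  red: 147 × 9/16 = 82.6875
  sandy: 147 × 6/16 = 55.125
  white: 147 × 1/16 = 9.1875
χ² = Σ (O − E)² / E
  red: (100 − 82.6875)² / 82.6875 = 3.6248
  sandy: (36 − 55.125)² / 55.125 = 6.6352
  white: (11 − 9.1875)² / 9.1875 = 0.3576
χ² = 3.6248 + 6.6352 + 0.3576 = 10.6176 ≈ 10.618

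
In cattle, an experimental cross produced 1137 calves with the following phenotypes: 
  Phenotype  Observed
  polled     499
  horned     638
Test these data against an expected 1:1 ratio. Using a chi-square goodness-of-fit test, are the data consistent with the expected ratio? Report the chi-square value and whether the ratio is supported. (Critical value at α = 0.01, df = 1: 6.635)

16.993; not consistent

Expected counts for N = 1137 under a 1:1 ratio (total parts = 2):
  polled: 1137 × 1/2 = 568.5
  horned: 1137 × 1/2 = 568.5
χ² = Σ (O − E)² / E
  polled: (499 − 568.5)² / 568.5 = 8.4965
  horned: (638 − 568.5)² / 568.5 = 8.4965
χ² = 8.4965 + 8.4965 = 16.993
Degrees of freedom = 2 − 1 = 1; critical value at α = 0.01 is 6.635.
Since 16.993 > 6.635, we reject the null hypothesis — the data do not fit the 1:1 ratio.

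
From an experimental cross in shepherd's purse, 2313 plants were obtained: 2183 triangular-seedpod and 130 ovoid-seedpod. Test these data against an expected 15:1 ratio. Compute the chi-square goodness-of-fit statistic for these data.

1.565

Expected counts for N = 2313 under a 15:1 ratio (total parts = 16):
  triangular-seedpod: 2313 × 15/16 = 2168.4375
  ovoid-seedpod: 2313 × 1/16 = 144.5625
χ² = Σ (O − E)² / E
  triangular-seedpod: (2183 − 2168.4375)² / 2168.4375 = 0.0978
  ovoid-seedpod: (130 − 144.5625)² / 144.5625 = 1.4670
χ² = 0.0978 + 1.4670 = 1.5648 ≈ 1.565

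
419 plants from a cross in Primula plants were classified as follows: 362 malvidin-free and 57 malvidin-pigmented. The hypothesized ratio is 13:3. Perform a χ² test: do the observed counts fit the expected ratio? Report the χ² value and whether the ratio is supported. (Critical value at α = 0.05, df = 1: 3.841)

7.284; not consistent

Total ratio parts = 16. Expected numbers out of 419:
  malvidin-free: 419 × 13/16 = 340.4375
  malvidin-pigmented: 419 × 3/16 = 78.5625
χ² = Σ (O − E)² / E
  malvidin-free: (362 − 340.4375)² / 340.4375 = 1.3657
  malvidin-pigmented: (57 − 78.5625)² / 78.5625 = 5.9181
χ² = 1.3657 + 5.9181 = 7.2838 ≈ 7.284
Degrees of freedom = 2 − 1 = 1; critical value at α = 0.05 is 3.841.
Since 7.284 > 3.841, we reject the null hypothesis — the data do not fit the 13:3 ratio.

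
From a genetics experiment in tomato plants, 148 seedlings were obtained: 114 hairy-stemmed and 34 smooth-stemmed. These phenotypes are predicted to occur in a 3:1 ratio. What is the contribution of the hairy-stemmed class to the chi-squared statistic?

Under the 3:1 hypothesis (Σ ratio = 4, N = 148):
  hairy-stemmed: 148 × 3/4 = 111
  smooth-stemmed: 148 × 1/4 = 37
Contribution of hairy-stemmed: (114 − 111)² / 111 = 0.0811

0.081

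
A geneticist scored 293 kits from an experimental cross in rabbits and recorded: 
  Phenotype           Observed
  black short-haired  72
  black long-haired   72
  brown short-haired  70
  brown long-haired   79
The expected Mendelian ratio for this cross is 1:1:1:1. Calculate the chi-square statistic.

0.638

Expected counts for N = 293 under a 1:1:1:1 ratio (total parts = 4):
  black short-haired: 293 × 1/4 = 73.25
  black long-haired: 293 × 1/4 = 73.25
  brown short-haired: 293 × 1/4 = 73.25
  brown long-haired: 293 × 1/4 = 73.25
χ² = Σ (O − E)² / E
  black short-haired: (72 − 73.25)² / 73.25 = 0.0213
  black long-haired: (72 − 73.25)² / 73.25 = 0.0213
  brown short-haired: (70 − 73.25)² / 73.25 = 0.1442
  brown long-haired: (79 − 73.25)² / 73.25 = 0.4514
χ² = 0.0213 + 0.0213 + 0.1442 + 0.4514 = 0.6382 ≈ 0.638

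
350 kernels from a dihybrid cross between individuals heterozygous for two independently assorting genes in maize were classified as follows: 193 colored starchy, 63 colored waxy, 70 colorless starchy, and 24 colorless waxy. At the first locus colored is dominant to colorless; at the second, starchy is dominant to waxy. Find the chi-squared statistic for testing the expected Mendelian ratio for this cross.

0.679

A dihybrid F₂ with independent assortment and complete dominance at both loci gives a 9:3:3:1 phenotypic ratio.
Expected counts for N = 350 under a 9:3:3:1 ratio (total parts = 16):
  colored starchy: 350 × 9/16 = 196.875
  colored waxy: 350 × 3/16 = 65.625
  colorless starchy: 350 × 3/16 = 65.625
  colorless waxy: 350 × 1/16 = 21.875
χ² = Σ (O − E)² / E
  colored starchy: (193 − 196.875)² / 196.875 = 0.0763
  colored waxy: (63 − 65.625)² / 65.625 = 0.1050
  colorless starchy: (70 − 65.625)² / 65.625 = 0.2917
  colorless waxy: (24 − 21.875)² / 21.875 = 0.2064
χ² = 0.0763 + 0.1050 + 0.2917 + 0.2064 = 0.6794 ≈ 0.679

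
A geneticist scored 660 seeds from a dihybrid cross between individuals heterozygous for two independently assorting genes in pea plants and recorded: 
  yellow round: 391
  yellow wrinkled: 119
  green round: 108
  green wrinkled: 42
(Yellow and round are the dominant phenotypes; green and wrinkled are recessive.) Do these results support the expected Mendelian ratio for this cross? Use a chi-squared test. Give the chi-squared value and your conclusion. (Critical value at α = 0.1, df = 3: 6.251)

3.251; consistent

A dihybrid F₂ with independent assortment and complete dominance at both loci gives a 9:3:3:1 phenotypic ratio.
The 9:3:3:1 ratio has 16 parts, so with N = 660 the expected counts are:
  yellow round: 660 × 9/16 = 371.25
  yellow wrinkled: 660 × 3/16 = 123.75
  green round: 660 × 3/16 = 123.75
  green wrinkled: 660 × 1/16 = 41.25
χ² = Σ (O − E)² / E
  yellow round: (391 − 371.25)² / 371.25 = 1.0507
  yellow wrinkled: (119 − 123.75)² / 123.75 = 0.1823
  green round: (108 − 123.75)² / 123.75 = 2.0045
  green wrinkled: (42 − 41.25)² / 41.25 = 0.0136
χ² = 1.0507 + 0.1823 + 2.0045 + 0.0136 = 3.2511 ≈ 3.251
Degrees of freedom = 4 − 1 = 3; critical value at α = 0.1 is 6.251.
Since 3.251 < 6.251, we fail to reject the null hypothesis — the data are consistent with the 9:3:3:1 ratio.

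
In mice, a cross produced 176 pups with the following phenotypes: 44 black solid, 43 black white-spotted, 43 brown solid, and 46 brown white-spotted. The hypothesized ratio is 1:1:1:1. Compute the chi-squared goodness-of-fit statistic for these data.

0.136

Expected counts for N = 176 under a 1:1:1:1 ratio (total parts = 4):
  black solid: 176 × 1/4 = 44
  black white-spotted: 176 × 1/4 = 44
  brown solid: 176 × 1/4 = 44
  brown white-spotted: 176 × 1/4 = 44
χ² = Σ (O − E)² / E
  black solid: (44 − 44)² / 44 = 0.0000
  black white-spotted: (43 − 44)² / 44 = 0.0227
  brown solid: (43 − 44)² / 44 = 0.0227
  brown white-spotted: (46 − 44)² / 44 = 0.0909
χ² = 0.0000 + 0.0227 + 0.0227 + 0.0909 = 0.1363 ≈ 0.136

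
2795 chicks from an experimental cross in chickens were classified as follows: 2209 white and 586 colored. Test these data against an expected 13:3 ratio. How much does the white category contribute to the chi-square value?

1.689

The 13:3 ratio has 16 parts, so with N = 2795 the expected counts are:
  white: 2795 × 13/16 = 2270.9375
  colored: 2795 × 3/16 = 524.0625
Contribution of white: (2209 − 2270.9375)² / 2270.9375 = 1.6893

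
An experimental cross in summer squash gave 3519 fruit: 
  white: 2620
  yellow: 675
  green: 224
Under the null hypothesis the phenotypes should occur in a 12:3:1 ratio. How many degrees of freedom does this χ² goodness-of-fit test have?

A goodness-of-fit test with 3 phenotype classes has df = 3 − 1 = 2.

2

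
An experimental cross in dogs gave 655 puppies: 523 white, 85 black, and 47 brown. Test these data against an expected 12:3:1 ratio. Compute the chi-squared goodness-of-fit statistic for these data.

The 12:3:1 ratio has 16 parts, so with N = 655 the expected counts are:
  white: 655 × 12/16 = 491.25
  black: 655 × 3/16 = 122.8125
  brown: 655 × 1/16 = 40.9375
χ² = Σ (O − E)² / E
  white: (523 − 491.25)² / 491.25 = 2.0520
  black: (85 − 122.8125)² / 122.8125 = 11.6420
  brown: (47 − 40.9375)² / 40.9375 = 0.8978
χ² = 2.0520 + 11.6420 + 0.8978 = 14.5918 ≈ 14.592

14.592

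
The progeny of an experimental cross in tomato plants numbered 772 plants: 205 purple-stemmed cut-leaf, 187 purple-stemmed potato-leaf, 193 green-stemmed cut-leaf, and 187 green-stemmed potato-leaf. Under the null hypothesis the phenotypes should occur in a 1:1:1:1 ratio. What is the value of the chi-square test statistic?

Total ratio parts = 4. Expected numbers out of 772:
  purple-stemmed cut-leaf: 772 × 1/4 = 193
  purple-stemmed potato-leaf: 772 × 1/4 = 193
  green-stemmed cut-leaf: 772 × 1/4 = 193
  green-stemmed potato-leaf: 772 × 1/4 = 193
χ² = Σ (O − E)² / E
  purple-stemmed cut-leaf: (205 − 193)² / 193 = 0.7461
  purple-stemmed potato-leaf: (187 − 193)² / 193 = 0.1865
  green-stemmed cut-leaf: (193 − 193)² / 193 = 0.0000
  green-stemmed potato-leaf: (187 − 193)² / 193 = 0.1865
χ² = 0.7461 + 0.1865 + 0.0000 + 0.1865 = 1.1191 ≈ 1.119

1.119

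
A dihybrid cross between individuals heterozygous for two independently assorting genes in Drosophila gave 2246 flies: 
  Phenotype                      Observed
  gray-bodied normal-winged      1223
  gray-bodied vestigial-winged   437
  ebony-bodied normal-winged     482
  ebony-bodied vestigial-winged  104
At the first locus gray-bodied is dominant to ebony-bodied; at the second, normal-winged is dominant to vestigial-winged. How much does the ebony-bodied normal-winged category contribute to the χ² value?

A dihybrid F₂ with independent assortment and complete dominance at both loci gives a 9:3:3:1 phenotypic ratio.
Total ratio parts = 16. Expected numbers out of 2246:
  gray-bodied normal-winged: 2246 × 9/16 = 1263.375
  gray-bodied vestigial-winged: 2246 × 3/16 = 421.125
  ebony-bodied normal-winged: 2246 × 3/16 = 421.125
  ebony-bodied vestigial-winged: 2246 × 1/16 = 140.375
Contribution of ebony-bodied normal-winged: (482 − 421.125)² / 421.125 = 8.7997

8.800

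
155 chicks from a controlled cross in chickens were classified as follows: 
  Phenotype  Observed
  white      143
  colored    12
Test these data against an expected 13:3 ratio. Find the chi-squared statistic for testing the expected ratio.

Expected counts for N = 155 under a 13:3 ratio (total parts = 16):
  white: 155 × 13/16 = 125.9375
  colored: 155 × 3/16 = 29.0625
χ² = Σ (O − E)² / E
  white: (143 − 125.9375)² / 125.9375 = 2.3117
  colored: (12 − 29.0625)² / 29.0625 = 10.0173
χ² = 2.3117 + 10.0173 = 12.329

12.329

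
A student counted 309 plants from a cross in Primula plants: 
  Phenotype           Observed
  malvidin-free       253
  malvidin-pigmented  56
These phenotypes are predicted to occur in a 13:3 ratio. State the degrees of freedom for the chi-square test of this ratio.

A goodness-of-fit test with 2 phenotype classes has df = 2 − 1 = 1.

1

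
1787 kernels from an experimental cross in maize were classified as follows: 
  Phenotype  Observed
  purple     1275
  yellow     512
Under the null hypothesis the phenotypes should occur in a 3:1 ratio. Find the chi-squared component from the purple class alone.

Under the 3:1 hypothesis (Σ ratio = 4, N = 1787):
  purple: 1787 × 3/4 = 1340.25
  yellow: 1787 × 1/4 = 446.75
Contribution of purple: (1275 − 1340.25)² / 1340.25 = 3.1767

3.177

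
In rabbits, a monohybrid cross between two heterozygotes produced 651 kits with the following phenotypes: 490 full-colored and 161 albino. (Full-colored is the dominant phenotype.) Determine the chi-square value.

For a monohybrid cross between heterozygotes with complete dominance, the expected phenotypic ratio is 3:1.
Under the 3:1 hypothesis (Σ ratio = 4, N = 651):
  full-colored: 651 × 3/4 = 488.25
  albino: 651 × 1/4 = 162.75
χ² = Σ (O − E)² / E
  full-colored: (490 − 488.25)² / 488.25 = 0.0063
  albino: (161 − 162.75)² / 162.75 = 0.0188
χ² = 0.0063 + 0.0188 = 0.0251 ≈ 0.025

0.025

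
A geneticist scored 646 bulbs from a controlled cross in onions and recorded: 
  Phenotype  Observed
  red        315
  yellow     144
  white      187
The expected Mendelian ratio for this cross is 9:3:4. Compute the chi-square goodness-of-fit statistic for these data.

14.786

The 9:3:4 ratio has 16 parts, so with N = 646 the expected counts are:
  red: 646 × 9/16 = 363.375
  yellow: 646 × 3/16 = 121.125
  white: 646 × 4/16 = 161.5
χ² = Σ (O − E)² / E
  red: (315 − 363.375)² / 363.375 = 6.4400
  yellow: (144 − 121.125)² / 121.125 = 4.3200
  white: (187 − 161.5)² / 161.5 = 4.0263
χ² = 6.4400 + 4.3200 + 4.0263 = 14.7863 ≈ 14.786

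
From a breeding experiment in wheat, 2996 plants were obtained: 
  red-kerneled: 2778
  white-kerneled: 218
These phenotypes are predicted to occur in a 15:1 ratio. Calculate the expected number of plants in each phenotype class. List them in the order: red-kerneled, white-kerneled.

2808.75, 187.25

The 15:1 ratio has 16 parts, so with N = 2996 the expected counts are:
  red-kerneled: 2996 × 15/16 = 2808.75
  white-kerneled: 2996 × 1/16 = 187.25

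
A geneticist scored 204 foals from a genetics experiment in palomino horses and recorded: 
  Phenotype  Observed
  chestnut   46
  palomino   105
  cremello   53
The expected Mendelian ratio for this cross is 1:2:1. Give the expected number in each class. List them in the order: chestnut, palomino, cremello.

Total ratio parts = 4. Expected numbers out of 204:
  chestnut: 204 × 1/4 = 51
  palomino: 204 × 2/4 = 102
  cremello: 204 × 1/4 = 51

51, 102, 51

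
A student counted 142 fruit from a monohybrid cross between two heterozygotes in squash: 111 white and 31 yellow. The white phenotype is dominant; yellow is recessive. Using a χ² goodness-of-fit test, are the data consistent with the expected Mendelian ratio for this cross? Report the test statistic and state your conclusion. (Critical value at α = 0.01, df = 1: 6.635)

0.761; consistent

For a monohybrid cross between heterozygotes with complete dominance, the expected phenotypic ratio is 3:1.
Expected counts for N = 142 under a 3:1 ratio (total parts = 4):
  white: 142 × 3/4 = 106.5
  yellow: 142 × 1/4 = 35.5
χ² = Σ (O − E)² / E
  white: (111 − 106.5)² / 106.5 = 0.1901
  yellow: (31 − 35.5)² / 35.5 = 0.5704
χ² = 0.1901 + 0.5704 = 0.7605 ≈ 0.761
Degrees of freedom = 2 − 1 = 1; critical value at α = 0.01 is 6.635.
Since 0.761 < 6.635, we fail to reject the null hypothesis — the data are consistent with the 3:1 ratio.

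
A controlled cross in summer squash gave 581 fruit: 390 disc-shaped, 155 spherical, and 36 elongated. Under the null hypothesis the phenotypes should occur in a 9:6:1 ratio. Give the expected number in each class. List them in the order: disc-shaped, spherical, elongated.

Total ratio parts = 16. Expected numbers out of 581:
  disc-shaped: 581 × 9/16 = 326.8125
  spherical: 581 × 6/16 = 217.875
  elongated: 581 × 1/16 = 36.3125

326.8125, 217.875, 36.3125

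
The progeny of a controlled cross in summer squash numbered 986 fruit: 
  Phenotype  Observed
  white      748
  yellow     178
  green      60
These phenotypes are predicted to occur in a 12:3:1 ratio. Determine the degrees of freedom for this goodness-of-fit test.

2

A goodness-of-fit test with 3 phenotype classes has df = 3 − 1 = 2.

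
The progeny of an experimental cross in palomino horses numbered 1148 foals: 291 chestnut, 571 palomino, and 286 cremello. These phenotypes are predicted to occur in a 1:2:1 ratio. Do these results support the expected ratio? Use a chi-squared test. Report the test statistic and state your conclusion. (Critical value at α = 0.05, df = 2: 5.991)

0.075; consistent

Total ratio parts = 4. Expected numbers out of 1148:
  chestnut: 1148 × 1/4 = 287
  palomino: 1148 × 2/4 = 574
  cremello: 1148 × 1/4 = 287
χ² = Σ (O − E)² / E
  chestnut: (291 − 287)² / 287 = 0.0557
  palomino: (571 − 574)² / 574 = 0.0157
  cremello: (286 − 287)² / 287 = 0.0035
χ² = 0.0557 + 0.0157 + 0.0035 = 0.0749 ≈ 0.075
Degrees of freedom = 3 − 1 = 2; critical value at α = 0.05 is 5.991.
Since 0.075 < 5.991, we fail to reject the null hypothesis — the data are consistent with the 1:2:1 ratio.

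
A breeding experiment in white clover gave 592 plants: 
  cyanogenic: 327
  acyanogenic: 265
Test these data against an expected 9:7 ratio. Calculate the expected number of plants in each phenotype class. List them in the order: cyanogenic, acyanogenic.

333, 259

Expected counts for N = 592 under a 9:7 ratio (total parts = 16):
  cyanogenic: 592 × 9/16 = 333
  acyanogenic: 592 × 7/16 = 259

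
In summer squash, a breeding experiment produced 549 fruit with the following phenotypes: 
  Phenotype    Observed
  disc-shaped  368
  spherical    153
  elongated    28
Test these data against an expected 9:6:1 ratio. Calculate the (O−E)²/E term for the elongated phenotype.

1.161

The 9:6:1 ratio has 16 parts, so with N = 549 the expected counts are:
  disc-shaped: 549 × 9/16 = 308.8125
  spherical: 549 × 6/16 = 205.875
  elongated: 549 × 1/16 = 34.3125
Contribution of elongated: (28 − 34.3125)² / 34.3125 = 1.1613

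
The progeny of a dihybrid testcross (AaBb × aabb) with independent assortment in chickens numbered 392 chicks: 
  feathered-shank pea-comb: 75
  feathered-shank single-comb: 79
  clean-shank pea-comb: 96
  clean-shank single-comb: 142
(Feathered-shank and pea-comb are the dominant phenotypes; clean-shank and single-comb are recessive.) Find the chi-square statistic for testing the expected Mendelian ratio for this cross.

A dihybrid testcross with independent assortment gives a 1:1:1:1 ratio.
Expected counts for N = 392 under a 1:1:1:1 ratio (total parts = 4):
  feathered-shank pea-comb: 392 × 1/4 = 98
  feathered-shank single-comb: 392 × 1/4 = 98
  clean-shank pea-comb: 392 × 1/4 = 98
  clean-shank single-comb: 392 × 1/4 = 98
χ² = Σ (O − E)² / E
  feathered-shank pea-comb: (75 − 98)² / 98 = 5.3980
  feathered-shank single-comb: (79 − 98)² / 98 = 3.6837
  clean-shank pea-comb: (96 − 98)² / 98 = 0.0408
  clean-shank single-comb: (142 − 98)² / 98 = 19.7551
χ² = 5.3980 + 3.6837 + 0.0408 + 19.7551 = 28.8776 ≈ 28.878

28.878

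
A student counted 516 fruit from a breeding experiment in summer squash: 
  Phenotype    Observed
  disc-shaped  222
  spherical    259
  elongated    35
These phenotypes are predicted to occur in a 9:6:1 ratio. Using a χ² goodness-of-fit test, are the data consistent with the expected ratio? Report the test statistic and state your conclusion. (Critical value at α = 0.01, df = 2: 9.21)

38.455; not consistent

Total ratio parts = 16. Expected numbers out of 516:
  disc-shaped: 516 × 9/16 = 290.25
  spherical: 516 × 6/16 = 193.5
  elongated: 516 × 1/16 = 32.25
χ² = Σ (O − E)² / E
  disc-shaped: (222 − 290.25)² / 290.25 = 16.0484
  spherical: (259 − 193.5)² / 193.5 = 22.1718
  elongated: (35 − 32.25)² / 32.25 = 0.2345
χ² = 16.0484 + 22.1718 + 0.2345 = 38.4547 ≈ 38.455
Degrees of freedom = 3 − 1 = 2; critical value at α = 0.01 is 9.21.
Since 38.455 > 9.21, we reject the null hypothesis — the data do not fit the 9:6:1 ratio.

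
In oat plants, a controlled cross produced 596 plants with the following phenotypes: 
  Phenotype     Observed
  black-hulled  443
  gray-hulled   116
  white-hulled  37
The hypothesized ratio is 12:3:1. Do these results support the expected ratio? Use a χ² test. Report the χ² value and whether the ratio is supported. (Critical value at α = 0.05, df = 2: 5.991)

0.199; consistent

The 12:3:1 ratio has 16 parts, so with N = 596 the expected counts are:
  black-hulled: 596 × 12/16 = 447
  gray-hulled: 596 × 3/16 = 111.75
  white-hulled: 596 × 1/16 = 37.25
χ² = Σ (O − E)² / E
  black-hulled: (443 − 447)² / 447 = 0.0358
  gray-hulled: (116 − 111.75)² / 111.75 = 0.1616
  white-hulled: (37 − 37.25)² / 37.25 = 0.0017
χ² = 0.0358 + 0.1616 + 0.0017 = 0.1991 ≈ 0.199
Degrees of freedom = 3 − 1 = 2; critical value at α = 0.05 is 5.991.
Since 0.199 < 5.991, we fail to reject the null hypothesis — the data are consistent with the 12:3:1 ratio.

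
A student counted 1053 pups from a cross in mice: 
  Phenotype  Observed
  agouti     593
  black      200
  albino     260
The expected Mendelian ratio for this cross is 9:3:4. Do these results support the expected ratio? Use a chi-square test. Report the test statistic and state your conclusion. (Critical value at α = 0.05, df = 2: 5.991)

0.074; consistent

Total ratio parts = 16. Expected numbers out of 1053:
  agouti: 1053 × 9/16 = 592.3125
  black: 1053 × 3/16 = 197.4375
  albino: 1053 × 4/16 = 263.25
χ² = Σ (O − E)² / E
  agouti: (593 − 592.3125)² / 592.3125 = 0.0008
  black: (200 − 197.4375)² / 197.4375 = 0.0333
  albino: (260 − 263.25)² / 263.25 = 0.0401
χ² = 0.0008 + 0.0333 + 0.0401 = 0.0742 ≈ 0.074
Degrees of freedom = 3 − 1 = 2; critical value at α = 0.05 is 5.991.
Since 0.074 < 5.991, we fail to reject the null hypothesis — the data are consistent with the 9:3:4 ratio.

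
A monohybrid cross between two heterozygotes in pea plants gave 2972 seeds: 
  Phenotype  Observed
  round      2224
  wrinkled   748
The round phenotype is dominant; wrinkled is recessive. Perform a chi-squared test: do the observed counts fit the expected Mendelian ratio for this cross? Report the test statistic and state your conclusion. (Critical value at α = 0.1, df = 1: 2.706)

For a monohybrid cross between heterozygotes with complete dominance, the expected phenotypic ratio is 3:1.
The 3:1 ratio has 4 parts, so with N = 2972 the expected counts are:
  round: 2972 × 3/4 = 2229
  wrinkled: 2972 × 1/4 = 743
χ² = Σ (O − E)² / E
  round: (2224 − 2229)² / 2229 = 0.0112
  wrinkled: (748 − 743)² / 743 = 0.0336
χ² = 0.0112 + 0.0336 = 0.0448 ≈ 0.045
Degrees of freedom = 2 − 1 = 1; critical value at α = 0.1 is 2.706.
Since 0.045 < 2.706, we fail to reject the null hypothesis — the data are consistent with the 3:1 ratio.

0.045; consistent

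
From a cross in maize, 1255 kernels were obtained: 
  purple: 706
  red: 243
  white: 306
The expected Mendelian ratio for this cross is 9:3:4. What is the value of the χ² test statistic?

0.443

Under the 9:3:4 hypothesis (Σ ratio = 16, N = 1255):
  purple: 1255 × 9/16 = 705.9375
  red: 1255 × 3/16 = 235.3125
  white: 1255 × 4/16 = 313.75
χ² = Σ (O − E)² / E
  purple: (706 − 705.9375)² / 705.9375 = 0.0000
  red: (243 − 235.3125)² / 235.3125 = 0.2511
  white: (306 − 313.75)² / 313.75 = 0.1914
χ² = 0.0000 + 0.2511 + 0.1914 = 0.4425 ≈ 0.443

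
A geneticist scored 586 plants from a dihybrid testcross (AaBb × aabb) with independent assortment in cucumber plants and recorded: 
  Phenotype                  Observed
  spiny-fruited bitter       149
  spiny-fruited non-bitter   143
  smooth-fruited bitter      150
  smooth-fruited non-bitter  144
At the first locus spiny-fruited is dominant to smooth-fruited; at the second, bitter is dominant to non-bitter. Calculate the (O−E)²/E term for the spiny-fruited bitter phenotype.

0.043

A dihybrid testcross with independent assortment gives a 1:1:1:1 ratio.
The 1:1:1:1 ratio has 4 parts, so with N = 586 the expected counts are:
  spiny-fruited bitter: 586 × 1/4 = 146.5
  spiny-fruited non-bitter: 586 × 1/4 = 146.5
  smooth-fruited bitter: 586 × 1/4 = 146.5
  smooth-fruited non-bitter: 586 × 1/4 = 146.5
Contribution of spiny-fruited bitter: (149 − 146.5)² / 146.5 = 0.0427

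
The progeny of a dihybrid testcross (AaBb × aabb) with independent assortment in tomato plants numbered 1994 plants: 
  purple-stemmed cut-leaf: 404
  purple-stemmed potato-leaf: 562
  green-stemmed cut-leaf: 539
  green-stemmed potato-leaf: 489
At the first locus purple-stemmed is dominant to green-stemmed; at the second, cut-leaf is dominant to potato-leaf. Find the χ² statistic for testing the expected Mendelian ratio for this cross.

A dihybrid testcross with independent assortment gives a 1:1:1:1 ratio.
The 1:1:1:1 ratio has 4 parts, so with N = 1994 the expected counts are:
  purple-stemmed cut-leaf: 1994 × 1/4 = 498.5
  purple-stemmed potato-leaf: 1994 × 1/4 = 498.5
  green-stemmed cut-leaf: 1994 × 1/4 = 498.5
  green-stemmed potato-leaf: 1994 × 1/4 = 498.5
χ² = Σ (O − E)² / E
  purple-stemmed cut-leaf: (404 − 498.5)² / 498.5 = 17.9142
  purple-stemmed potato-leaf: (562 − 498.5)² / 498.5 = 8.0888
  green-stemmed cut-leaf: (539 − 498.5)² / 498.5 = 3.2904
  green-stemmed potato-leaf: (489 − 498.5)² / 498.5 = 0.1810
χ² = 17.9142 + 8.0888 + 3.2904 + 0.1810 = 29.4744 ≈ 29.474

29.474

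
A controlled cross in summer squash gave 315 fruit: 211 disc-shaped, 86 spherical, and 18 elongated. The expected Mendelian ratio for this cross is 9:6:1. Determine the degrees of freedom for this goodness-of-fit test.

2

A goodness-of-fit test with 3 phenotype classes has df = 3 − 1 = 2.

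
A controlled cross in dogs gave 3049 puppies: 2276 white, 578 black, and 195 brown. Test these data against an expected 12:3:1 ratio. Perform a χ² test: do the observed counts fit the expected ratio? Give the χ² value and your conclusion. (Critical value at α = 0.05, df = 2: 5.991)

The 12:3:1 ratio has 16 parts, so with N = 3049 the expected counts are:
  white: 3049 × 12/16 = 2286.75
  black: 3049 × 3/16 = 571.6875
  brown: 3049 × 1/16 = 190.5625
χ² = Σ (O − E)² / E
  white: (2276 − 2286.75)² / 2286.75 = 0.0505
  black: (578 − 571.6875)² / 571.6875 = 0.0697
  brown: (195 − 190.5625)² / 190.5625 = 0.1033
χ² = 0.0505 + 0.0697 + 0.1033 = 0.2235 ≈ 0.224
Degrees of freedom = 3 − 1 = 2; critical value at α = 0.05 is 5.991.
Since 0.224 < 5.991, we fail to reject the null hypothesis — the data are consistent with the 12:3:1 ratio.

0.224; consistent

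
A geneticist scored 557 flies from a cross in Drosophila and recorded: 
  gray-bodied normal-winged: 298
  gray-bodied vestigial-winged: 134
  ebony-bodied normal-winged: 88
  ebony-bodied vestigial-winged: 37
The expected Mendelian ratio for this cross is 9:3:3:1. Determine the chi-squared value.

Expected counts for N = 557 under a 9:3:3:1 ratio (total parts = 16):
  gray-bodied normal-winged: 557 × 9/16 = 313.3125
  gray-bodied vestigial-winged: 557 × 3/16 = 104.4375
  ebony-bodied normal-winged: 557 × 3/16 = 104.4375
  ebony-bodied vestigial-winged: 557 × 1/16 = 34.8125
χ² = Σ (O − E)² / E
  gray-bodied normal-winged: (298 − 313.3125)² / 313.3125 = 0.7484
  gray-bodied vestigial-winged: (134 − 104.4375)² / 104.4375 = 8.3681
  ebony-bodied normal-winged: (88 − 104.4375)² / 104.4375 = 2.5871
  ebony-bodied vestigial-winged: (37 − 34.8125)² / 34.8125 = 0.1375
χ² = 0.7484 + 8.3681 + 2.5871 + 0.1375 = 11.8411 ≈ 11.841

11.841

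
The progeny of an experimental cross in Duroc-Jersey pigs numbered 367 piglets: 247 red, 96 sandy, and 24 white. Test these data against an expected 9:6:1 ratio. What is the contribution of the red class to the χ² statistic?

7.970

Under the 9:6:1 hypothesis (Σ ratio = 16, N = 367):
  red: 367 × 9/16 = 206.4375
  sandy: 367 × 6/16 = 137.625
  white: 367 × 1/16 = 22.9375
Contribution of red: (247 − 206.4375)² / 206.4375 = 7.9700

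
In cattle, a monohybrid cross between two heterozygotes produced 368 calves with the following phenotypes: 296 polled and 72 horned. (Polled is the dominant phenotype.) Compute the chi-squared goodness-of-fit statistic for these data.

5.797

For a monohybrid cross between heterozygotes with complete dominance, the expected phenotypic ratio is 3:1.
The 3:1 ratio has 4 parts, so with N = 368 the expected counts are:
  polled: 368 × 3/4 = 276
  horned: 368 × 1/4 = 92
χ² = Σ (O − E)² / E
  polled: (296 − 276)² / 276 = 1.4493
  horned: (72 − 92)² / 92 = 4.3478
χ² = 1.4493 + 4.3478 = 5.7971 ≈ 5.797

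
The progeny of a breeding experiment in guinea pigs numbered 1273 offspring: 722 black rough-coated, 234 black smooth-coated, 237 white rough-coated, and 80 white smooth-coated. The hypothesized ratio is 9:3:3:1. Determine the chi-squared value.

Under the 9:3:3:1 hypothesis (Σ ratio = 16, N = 1273):
  black rough-coated: 1273 × 9/16 = 716.0625
  black smooth-coated: 1273 × 3/16 = 238.6875
  white rough-coated: 1273 × 3/16 = 238.6875
  white smooth-coated: 1273 × 1/16 = 79.5625
χ² = Σ (O − E)² / E
  black rough-coated: (722 − 716.0625)² / 716.0625 = 0.0492
  black smooth-coated: (234 − 238.6875)² / 238.6875 = 0.0921
  white rough-coated: (237 − 238.6875)² / 238.6875 = 0.0119
  white smooth-coated: (80 − 79.5625)² / 79.5625 = 0.0024
χ² = 0.0492 + 0.0921 + 0.0119 + 0.0024 = 0.1556 ≈ 0.156

0.156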